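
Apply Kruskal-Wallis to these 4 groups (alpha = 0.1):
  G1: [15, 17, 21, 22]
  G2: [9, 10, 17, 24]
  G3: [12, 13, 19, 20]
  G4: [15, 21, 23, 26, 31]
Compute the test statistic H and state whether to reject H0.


Step 1: Combine all N = 17 observations and assign midranks.
sorted (value, group, rank): (9,G2,1), (10,G2,2), (12,G3,3), (13,G3,4), (15,G1,5.5), (15,G4,5.5), (17,G1,7.5), (17,G2,7.5), (19,G3,9), (20,G3,10), (21,G1,11.5), (21,G4,11.5), (22,G1,13), (23,G4,14), (24,G2,15), (26,G4,16), (31,G4,17)
Step 2: Sum ranks within each group.
R_1 = 37.5 (n_1 = 4)
R_2 = 25.5 (n_2 = 4)
R_3 = 26 (n_3 = 4)
R_4 = 64 (n_4 = 5)
Step 3: H = 12/(N(N+1)) * sum(R_i^2/n_i) - 3(N+1)
     = 12/(17*18) * (37.5^2/4 + 25.5^2/4 + 26^2/4 + 64^2/5) - 3*18
     = 0.039216 * 1502.33 - 54
     = 4.914706.
Step 4: Ties present; correction factor C = 1 - 18/(17^3 - 17) = 0.996324. Corrected H = 4.914706 / 0.996324 = 4.932841.
Step 5: Under H0, H ~ chi^2(3); p-value = 0.176781.
Step 6: alpha = 0.1. fail to reject H0.

H = 4.9328, df = 3, p = 0.176781, fail to reject H0.


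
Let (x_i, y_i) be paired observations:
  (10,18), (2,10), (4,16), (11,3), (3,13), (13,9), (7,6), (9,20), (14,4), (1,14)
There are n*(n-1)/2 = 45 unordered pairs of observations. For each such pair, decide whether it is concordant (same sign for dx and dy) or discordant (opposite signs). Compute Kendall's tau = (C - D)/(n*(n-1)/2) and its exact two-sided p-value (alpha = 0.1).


Step 1: Enumerate the 45 unordered pairs (i,j) with i<j and classify each by sign(x_j-x_i) * sign(y_j-y_i).
  (1,2):dx=-8,dy=-8->C; (1,3):dx=-6,dy=-2->C; (1,4):dx=+1,dy=-15->D; (1,5):dx=-7,dy=-5->C
  (1,6):dx=+3,dy=-9->D; (1,7):dx=-3,dy=-12->C; (1,8):dx=-1,dy=+2->D; (1,9):dx=+4,dy=-14->D
  (1,10):dx=-9,dy=-4->C; (2,3):dx=+2,dy=+6->C; (2,4):dx=+9,dy=-7->D; (2,5):dx=+1,dy=+3->C
  (2,6):dx=+11,dy=-1->D; (2,7):dx=+5,dy=-4->D; (2,8):dx=+7,dy=+10->C; (2,9):dx=+12,dy=-6->D
  (2,10):dx=-1,dy=+4->D; (3,4):dx=+7,dy=-13->D; (3,5):dx=-1,dy=-3->C; (3,6):dx=+9,dy=-7->D
  (3,7):dx=+3,dy=-10->D; (3,8):dx=+5,dy=+4->C; (3,9):dx=+10,dy=-12->D; (3,10):dx=-3,dy=-2->C
  (4,5):dx=-8,dy=+10->D; (4,6):dx=+2,dy=+6->C; (4,7):dx=-4,dy=+3->D; (4,8):dx=-2,dy=+17->D
  (4,9):dx=+3,dy=+1->C; (4,10):dx=-10,dy=+11->D; (5,6):dx=+10,dy=-4->D; (5,7):dx=+4,dy=-7->D
  (5,8):dx=+6,dy=+7->C; (5,9):dx=+11,dy=-9->D; (5,10):dx=-2,dy=+1->D; (6,7):dx=-6,dy=-3->C
  (6,8):dx=-4,dy=+11->D; (6,9):dx=+1,dy=-5->D; (6,10):dx=-12,dy=+5->D; (7,8):dx=+2,dy=+14->C
  (7,9):dx=+7,dy=-2->D; (7,10):dx=-6,dy=+8->D; (8,9):dx=+5,dy=-16->D; (8,10):dx=-8,dy=-6->C
  (9,10):dx=-13,dy=+10->D
Step 2: C = 17, D = 28, total pairs = 45.
Step 3: tau = (C - D)/(n(n-1)/2) = (17 - 28)/45 = -0.244444.
Step 4: Exact two-sided p-value (enumerate n! = 3628800 permutations of y under H0): p = 0.380720.
Step 5: alpha = 0.1. fail to reject H0.

tau_b = -0.2444 (C=17, D=28), p = 0.380720, fail to reject H0.


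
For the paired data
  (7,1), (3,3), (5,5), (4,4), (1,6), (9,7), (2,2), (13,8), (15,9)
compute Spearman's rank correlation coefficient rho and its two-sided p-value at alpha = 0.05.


Step 1: Rank x and y separately (midranks; no ties here).
rank(x): 7->6, 3->3, 5->5, 4->4, 1->1, 9->7, 2->2, 13->8, 15->9
rank(y): 1->1, 3->3, 5->5, 4->4, 6->6, 7->7, 2->2, 8->8, 9->9
Step 2: d_i = R_x(i) - R_y(i); compute d_i^2.
  (6-1)^2=25, (3-3)^2=0, (5-5)^2=0, (4-4)^2=0, (1-6)^2=25, (7-7)^2=0, (2-2)^2=0, (8-8)^2=0, (9-9)^2=0
sum(d^2) = 50.
Step 3: rho = 1 - 6*50 / (9*(9^2 - 1)) = 1 - 300/720 = 0.583333.
Step 4: Under H0, t = rho * sqrt((n-2)/(1-rho^2)) = 1.9001 ~ t(7).
Step 5: Two-sided p-value from the t-distribution with 7 df = 0.099186.
Step 6: alpha = 0.05. fail to reject H0.

rho = 0.5833, p = 0.099186, fail to reject H0 at alpha = 0.05.


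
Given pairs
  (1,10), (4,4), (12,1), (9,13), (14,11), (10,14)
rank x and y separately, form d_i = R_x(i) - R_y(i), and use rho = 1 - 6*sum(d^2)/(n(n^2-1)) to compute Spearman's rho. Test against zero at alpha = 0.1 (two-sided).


Step 1: Rank x and y separately (midranks; no ties here).
rank(x): 1->1, 4->2, 12->5, 9->3, 14->6, 10->4
rank(y): 10->3, 4->2, 1->1, 13->5, 11->4, 14->6
Step 2: d_i = R_x(i) - R_y(i); compute d_i^2.
  (1-3)^2=4, (2-2)^2=0, (5-1)^2=16, (3-5)^2=4, (6-4)^2=4, (4-6)^2=4
sum(d^2) = 32.
Step 3: rho = 1 - 6*32 / (6*(6^2 - 1)) = 1 - 192/210 = 0.085714.
Step 4: Under H0, t = rho * sqrt((n-2)/(1-rho^2)) = 0.1721 ~ t(4).
Step 5: Two-sided p-value from the t-distribution with 4 df = 0.871743.
Step 6: alpha = 0.1. fail to reject H0.

rho = 0.0857, p = 0.871743, fail to reject H0 at alpha = 0.1.


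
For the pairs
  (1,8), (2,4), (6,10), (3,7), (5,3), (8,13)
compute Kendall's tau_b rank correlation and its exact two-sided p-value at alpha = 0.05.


Step 1: Enumerate the 15 unordered pairs (i,j) with i<j and classify each by sign(x_j-x_i) * sign(y_j-y_i).
  (1,2):dx=+1,dy=-4->D; (1,3):dx=+5,dy=+2->C; (1,4):dx=+2,dy=-1->D; (1,5):dx=+4,dy=-5->D
  (1,6):dx=+7,dy=+5->C; (2,3):dx=+4,dy=+6->C; (2,4):dx=+1,dy=+3->C; (2,5):dx=+3,dy=-1->D
  (2,6):dx=+6,dy=+9->C; (3,4):dx=-3,dy=-3->C; (3,5):dx=-1,dy=-7->C; (3,6):dx=+2,dy=+3->C
  (4,5):dx=+2,dy=-4->D; (4,6):dx=+5,dy=+6->C; (5,6):dx=+3,dy=+10->C
Step 2: C = 10, D = 5, total pairs = 15.
Step 3: tau = (C - D)/(n(n-1)/2) = (10 - 5)/15 = 0.333333.
Step 4: Exact two-sided p-value (enumerate n! = 720 permutations of y under H0): p = 0.469444.
Step 5: alpha = 0.05. fail to reject H0.

tau_b = 0.3333 (C=10, D=5), p = 0.469444, fail to reject H0.


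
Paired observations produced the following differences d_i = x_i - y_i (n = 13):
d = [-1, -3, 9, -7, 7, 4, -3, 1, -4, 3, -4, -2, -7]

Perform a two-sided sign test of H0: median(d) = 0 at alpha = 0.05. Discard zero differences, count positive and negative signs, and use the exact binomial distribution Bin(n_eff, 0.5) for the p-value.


Step 1: Discard zero differences. Original n = 13; n_eff = number of nonzero differences = 13.
Nonzero differences (with sign): -1, -3, +9, -7, +7, +4, -3, +1, -4, +3, -4, -2, -7
Step 2: Count signs: positive = 5, negative = 8.
Step 3: Under H0: P(positive) = 0.5, so the number of positives S ~ Bin(13, 0.5).
Step 4: Two-sided exact p-value = sum of Bin(13,0.5) probabilities at or below the observed probability = 0.581055.
Step 5: alpha = 0.05. fail to reject H0.

n_eff = 13, pos = 5, neg = 8, p = 0.581055, fail to reject H0.


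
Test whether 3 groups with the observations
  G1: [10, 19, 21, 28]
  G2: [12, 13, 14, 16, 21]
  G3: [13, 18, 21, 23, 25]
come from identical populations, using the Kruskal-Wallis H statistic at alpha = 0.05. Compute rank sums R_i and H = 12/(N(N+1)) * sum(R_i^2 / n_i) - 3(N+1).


Step 1: Combine all N = 14 observations and assign midranks.
sorted (value, group, rank): (10,G1,1), (12,G2,2), (13,G2,3.5), (13,G3,3.5), (14,G2,5), (16,G2,6), (18,G3,7), (19,G1,8), (21,G1,10), (21,G2,10), (21,G3,10), (23,G3,12), (25,G3,13), (28,G1,14)
Step 2: Sum ranks within each group.
R_1 = 33 (n_1 = 4)
R_2 = 26.5 (n_2 = 5)
R_3 = 45.5 (n_3 = 5)
Step 3: H = 12/(N(N+1)) * sum(R_i^2/n_i) - 3(N+1)
     = 12/(14*15) * (33^2/4 + 26.5^2/5 + 45.5^2/5) - 3*15
     = 0.057143 * 826.75 - 45
     = 2.242857.
Step 4: Ties present; correction factor C = 1 - 30/(14^3 - 14) = 0.989011. Corrected H = 2.242857 / 0.989011 = 2.267778.
Step 5: Under H0, H ~ chi^2(2); p-value = 0.321779.
Step 6: alpha = 0.05. fail to reject H0.

H = 2.2678, df = 2, p = 0.321779, fail to reject H0.


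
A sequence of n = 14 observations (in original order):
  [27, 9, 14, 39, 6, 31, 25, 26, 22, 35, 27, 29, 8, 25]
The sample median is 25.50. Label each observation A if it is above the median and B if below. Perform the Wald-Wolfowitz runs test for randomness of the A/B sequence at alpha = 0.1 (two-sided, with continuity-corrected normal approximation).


Step 1: Compute median = 25.50; label A = above, B = below.
Labels in order: ABBABABABAAABB  (n_A = 7, n_B = 7)
Step 2: Count runs R = 10.
Step 3: Under H0 (random ordering), E[R] = 2*n_A*n_B/(n_A+n_B) + 1 = 2*7*7/14 + 1 = 8.0000.
        Var[R] = 2*n_A*n_B*(2*n_A*n_B - n_A - n_B) / ((n_A+n_B)^2 * (n_A+n_B-1)) = 8232/2548 = 3.2308.
        SD[R] = 1.7974.
Step 4: Continuity-corrected z = (R - 0.5 - E[R]) / SD[R] = (10 - 0.5 - 8.0000) / 1.7974 = 0.8345.
Step 5: Two-sided p-value via normal approximation = 2*(1 - Phi(|z|)) = 0.403986.
Step 6: alpha = 0.1. fail to reject H0.

R = 10, z = 0.8345, p = 0.403986, fail to reject H0.


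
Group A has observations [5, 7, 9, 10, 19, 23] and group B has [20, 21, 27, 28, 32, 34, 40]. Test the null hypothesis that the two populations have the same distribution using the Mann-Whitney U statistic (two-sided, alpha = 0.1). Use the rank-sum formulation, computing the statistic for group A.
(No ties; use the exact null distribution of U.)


Step 1: Combine and sort all 13 observations; assign midranks.
sorted (value, group): (5,X), (7,X), (9,X), (10,X), (19,X), (20,Y), (21,Y), (23,X), (27,Y), (28,Y), (32,Y), (34,Y), (40,Y)
ranks: 5->1, 7->2, 9->3, 10->4, 19->5, 20->6, 21->7, 23->8, 27->9, 28->10, 32->11, 34->12, 40->13
Step 2: Rank sum for X: R1 = 1 + 2 + 3 + 4 + 5 + 8 = 23.
Step 3: U_X = R1 - n1(n1+1)/2 = 23 - 6*7/2 = 23 - 21 = 2.
       U_Y = n1*n2 - U_X = 42 - 2 = 40.
Step 4: No ties, so the exact null distribution of U (based on enumerating the C(13,6) = 1716 equally likely rank assignments) gives the two-sided p-value.
Step 5: p-value = 0.004662; compare to alpha = 0.1. reject H0.

U_X = 2, p = 0.004662, reject H0 at alpha = 0.1.


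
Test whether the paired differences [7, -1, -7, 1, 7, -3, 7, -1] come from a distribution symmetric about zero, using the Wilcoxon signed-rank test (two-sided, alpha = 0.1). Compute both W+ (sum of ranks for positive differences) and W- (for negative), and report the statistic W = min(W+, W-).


Step 1: Drop any zero differences (none here) and take |d_i|.
|d| = [7, 1, 7, 1, 7, 3, 7, 1]
Step 2: Midrank |d_i| (ties get averaged ranks).
ranks: |7|->6.5, |1|->2, |7|->6.5, |1|->2, |7|->6.5, |3|->4, |7|->6.5, |1|->2
Step 3: Attach original signs; sum ranks with positive sign and with negative sign.
W+ = 6.5 + 2 + 6.5 + 6.5 = 21.5
W- = 2 + 6.5 + 4 + 2 = 14.5
(Check: W+ + W- = 36 should equal n(n+1)/2 = 36.)
Step 4: Test statistic W = min(W+, W-) = 14.5.
Step 5: Ties in |d|, so use the tie-corrected normal approximation.
        E[W] = n(n+1)/4 = 8*9/4 = 18.
        Tie groups: |d|=1 (t=3), |d|=7 (t=4); sum(t^3 - t) = 84.
        Var[W] = n(n+1)(2n+1)/24 - sum(t^3-t)/48 = 1224/24 - 84/48 = 49.25.
        z = (W - E[W]) / sqrt(Var[W]) = (14.5 - 18) / 7.0178 = -0.4987.
        Two-sided p = 2*Phi(z) = 0.617970.
Step 6: alpha = 0.1. fail to reject H0.

W+ = 21.5, W- = 14.5, W = min = 14.5, p = 0.617970, fail to reject H0.


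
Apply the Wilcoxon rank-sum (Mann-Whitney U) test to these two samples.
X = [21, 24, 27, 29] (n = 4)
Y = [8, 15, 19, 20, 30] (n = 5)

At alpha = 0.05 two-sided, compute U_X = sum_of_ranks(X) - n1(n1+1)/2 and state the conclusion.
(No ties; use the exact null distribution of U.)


Step 1: Combine and sort all 9 observations; assign midranks.
sorted (value, group): (8,Y), (15,Y), (19,Y), (20,Y), (21,X), (24,X), (27,X), (29,X), (30,Y)
ranks: 8->1, 15->2, 19->3, 20->4, 21->5, 24->6, 27->7, 29->8, 30->9
Step 2: Rank sum for X: R1 = 5 + 6 + 7 + 8 = 26.
Step 3: U_X = R1 - n1(n1+1)/2 = 26 - 4*5/2 = 26 - 10 = 16.
       U_Y = n1*n2 - U_X = 20 - 16 = 4.
Step 4: No ties, so the exact null distribution of U (based on enumerating the C(9,4) = 126 equally likely rank assignments) gives the two-sided p-value.
Step 5: p-value = 0.190476; compare to alpha = 0.05. fail to reject H0.

U_X = 16, p = 0.190476, fail to reject H0 at alpha = 0.05.


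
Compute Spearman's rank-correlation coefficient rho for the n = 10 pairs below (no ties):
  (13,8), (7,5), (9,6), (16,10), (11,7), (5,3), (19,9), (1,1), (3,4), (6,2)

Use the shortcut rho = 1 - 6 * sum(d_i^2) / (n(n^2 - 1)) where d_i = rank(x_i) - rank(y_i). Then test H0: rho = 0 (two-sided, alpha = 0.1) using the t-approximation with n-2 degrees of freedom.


Step 1: Rank x and y separately (midranks; no ties here).
rank(x): 13->8, 7->5, 9->6, 16->9, 11->7, 5->3, 19->10, 1->1, 3->2, 6->4
rank(y): 8->8, 5->5, 6->6, 10->10, 7->7, 3->3, 9->9, 1->1, 4->4, 2->2
Step 2: d_i = R_x(i) - R_y(i); compute d_i^2.
  (8-8)^2=0, (5-5)^2=0, (6-6)^2=0, (9-10)^2=1, (7-7)^2=0, (3-3)^2=0, (10-9)^2=1, (1-1)^2=0, (2-4)^2=4, (4-2)^2=4
sum(d^2) = 10.
Step 3: rho = 1 - 6*10 / (10*(10^2 - 1)) = 1 - 60/990 = 0.939394.
Step 4: Under H0, t = rho * sqrt((n-2)/(1-rho^2)) = 7.7500 ~ t(8).
Step 5: Two-sided p-value from the t-distribution with 8 df = 0.000055.
Step 6: alpha = 0.1. reject H0.

rho = 0.9394, p = 0.000055, reject H0 at alpha = 0.1.


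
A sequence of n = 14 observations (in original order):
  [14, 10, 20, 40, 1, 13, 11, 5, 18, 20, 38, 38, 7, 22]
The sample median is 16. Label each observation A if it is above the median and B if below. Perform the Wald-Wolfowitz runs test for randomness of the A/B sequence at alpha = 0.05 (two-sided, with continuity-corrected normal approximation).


Step 1: Compute median = 16; label A = above, B = below.
Labels in order: BBAABBBBAAAABA  (n_A = 7, n_B = 7)
Step 2: Count runs R = 6.
Step 3: Under H0 (random ordering), E[R] = 2*n_A*n_B/(n_A+n_B) + 1 = 2*7*7/14 + 1 = 8.0000.
        Var[R] = 2*n_A*n_B*(2*n_A*n_B - n_A - n_B) / ((n_A+n_B)^2 * (n_A+n_B-1)) = 8232/2548 = 3.2308.
        SD[R] = 1.7974.
Step 4: Continuity-corrected z = (R + 0.5 - E[R]) / SD[R] = (6 + 0.5 - 8.0000) / 1.7974 = -0.8345.
Step 5: Two-sided p-value via normal approximation = 2*(1 - Phi(|z|)) = 0.403986.
Step 6: alpha = 0.05. fail to reject H0.

R = 6, z = -0.8345, p = 0.403986, fail to reject H0.


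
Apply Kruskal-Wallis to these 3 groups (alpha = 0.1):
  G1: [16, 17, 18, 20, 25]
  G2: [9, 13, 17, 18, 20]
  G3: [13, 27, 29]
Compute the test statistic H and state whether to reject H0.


Step 1: Combine all N = 13 observations and assign midranks.
sorted (value, group, rank): (9,G2,1), (13,G2,2.5), (13,G3,2.5), (16,G1,4), (17,G1,5.5), (17,G2,5.5), (18,G1,7.5), (18,G2,7.5), (20,G1,9.5), (20,G2,9.5), (25,G1,11), (27,G3,12), (29,G3,13)
Step 2: Sum ranks within each group.
R_1 = 37.5 (n_1 = 5)
R_2 = 26 (n_2 = 5)
R_3 = 27.5 (n_3 = 3)
Step 3: H = 12/(N(N+1)) * sum(R_i^2/n_i) - 3(N+1)
     = 12/(13*14) * (37.5^2/5 + 26^2/5 + 27.5^2/3) - 3*14
     = 0.065934 * 668.533 - 42
     = 2.079121.
Step 4: Ties present; correction factor C = 1 - 24/(13^3 - 13) = 0.989011. Corrected H = 2.079121 / 0.989011 = 2.102222.
Step 5: Under H0, H ~ chi^2(2); p-value = 0.349549.
Step 6: alpha = 0.1. fail to reject H0.

H = 2.1022, df = 2, p = 0.349549, fail to reject H0.


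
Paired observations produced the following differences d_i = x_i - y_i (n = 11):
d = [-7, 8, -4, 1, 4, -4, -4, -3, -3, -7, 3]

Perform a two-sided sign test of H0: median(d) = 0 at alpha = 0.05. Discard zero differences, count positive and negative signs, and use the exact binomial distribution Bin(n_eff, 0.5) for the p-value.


Step 1: Discard zero differences. Original n = 11; n_eff = number of nonzero differences = 11.
Nonzero differences (with sign): -7, +8, -4, +1, +4, -4, -4, -3, -3, -7, +3
Step 2: Count signs: positive = 4, negative = 7.
Step 3: Under H0: P(positive) = 0.5, so the number of positives S ~ Bin(11, 0.5).
Step 4: Two-sided exact p-value = sum of Bin(11,0.5) probabilities at or below the observed probability = 0.548828.
Step 5: alpha = 0.05. fail to reject H0.

n_eff = 11, pos = 4, neg = 7, p = 0.548828, fail to reject H0.


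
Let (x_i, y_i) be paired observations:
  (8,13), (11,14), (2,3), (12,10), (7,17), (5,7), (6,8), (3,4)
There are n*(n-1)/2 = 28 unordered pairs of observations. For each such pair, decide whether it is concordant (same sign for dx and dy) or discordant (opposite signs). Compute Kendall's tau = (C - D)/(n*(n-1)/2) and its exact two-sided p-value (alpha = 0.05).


Step 1: Enumerate the 28 unordered pairs (i,j) with i<j and classify each by sign(x_j-x_i) * sign(y_j-y_i).
  (1,2):dx=+3,dy=+1->C; (1,3):dx=-6,dy=-10->C; (1,4):dx=+4,dy=-3->D; (1,5):dx=-1,dy=+4->D
  (1,6):dx=-3,dy=-6->C; (1,7):dx=-2,dy=-5->C; (1,8):dx=-5,dy=-9->C; (2,3):dx=-9,dy=-11->C
  (2,4):dx=+1,dy=-4->D; (2,5):dx=-4,dy=+3->D; (2,6):dx=-6,dy=-7->C; (2,7):dx=-5,dy=-6->C
  (2,8):dx=-8,dy=-10->C; (3,4):dx=+10,dy=+7->C; (3,5):dx=+5,dy=+14->C; (3,6):dx=+3,dy=+4->C
  (3,7):dx=+4,dy=+5->C; (3,8):dx=+1,dy=+1->C; (4,5):dx=-5,dy=+7->D; (4,6):dx=-7,dy=-3->C
  (4,7):dx=-6,dy=-2->C; (4,8):dx=-9,dy=-6->C; (5,6):dx=-2,dy=-10->C; (5,7):dx=-1,dy=-9->C
  (5,8):dx=-4,dy=-13->C; (6,7):dx=+1,dy=+1->C; (6,8):dx=-2,dy=-3->C; (7,8):dx=-3,dy=-4->C
Step 2: C = 23, D = 5, total pairs = 28.
Step 3: tau = (C - D)/(n(n-1)/2) = (23 - 5)/28 = 0.642857.
Step 4: Exact two-sided p-value (enumerate n! = 40320 permutations of y under H0): p = 0.031151.
Step 5: alpha = 0.05. reject H0.

tau_b = 0.6429 (C=23, D=5), p = 0.031151, reject H0.


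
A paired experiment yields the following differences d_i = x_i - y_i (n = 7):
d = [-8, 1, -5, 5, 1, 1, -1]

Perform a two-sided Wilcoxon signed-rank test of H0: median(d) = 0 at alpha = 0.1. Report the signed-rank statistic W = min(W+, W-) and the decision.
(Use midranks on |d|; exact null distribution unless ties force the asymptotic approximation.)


Step 1: Drop any zero differences (none here) and take |d_i|.
|d| = [8, 1, 5, 5, 1, 1, 1]
Step 2: Midrank |d_i| (ties get averaged ranks).
ranks: |8|->7, |1|->2.5, |5|->5.5, |5|->5.5, |1|->2.5, |1|->2.5, |1|->2.5
Step 3: Attach original signs; sum ranks with positive sign and with negative sign.
W+ = 2.5 + 5.5 + 2.5 + 2.5 = 13
W- = 7 + 5.5 + 2.5 = 15
(Check: W+ + W- = 28 should equal n(n+1)/2 = 28.)
Step 4: Test statistic W = min(W+, W-) = 13.
Step 5: Ties in |d|, so use the tie-corrected normal approximation.
        E[W] = n(n+1)/4 = 7*8/4 = 14.
        Tie groups: |d|=1 (t=4), |d|=5 (t=2); sum(t^3 - t) = 66.
        Var[W] = n(n+1)(2n+1)/24 - sum(t^3-t)/48 = 840/24 - 66/48 = 33.625.
        z = (W - E[W]) / sqrt(Var[W]) = (13 - 14) / 5.7987 = -0.1725.
        Two-sided p = 2*Phi(z) = 0.863082.
Step 6: alpha = 0.1. fail to reject H0.

W+ = 13, W- = 15, W = min = 13, p = 0.863082, fail to reject H0.


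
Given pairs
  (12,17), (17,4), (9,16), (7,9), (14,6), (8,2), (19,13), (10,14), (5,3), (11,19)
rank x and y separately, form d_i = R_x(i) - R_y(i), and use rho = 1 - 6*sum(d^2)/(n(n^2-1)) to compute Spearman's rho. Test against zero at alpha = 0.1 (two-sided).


Step 1: Rank x and y separately (midranks; no ties here).
rank(x): 12->7, 17->9, 9->4, 7->2, 14->8, 8->3, 19->10, 10->5, 5->1, 11->6
rank(y): 17->9, 4->3, 16->8, 9->5, 6->4, 2->1, 13->6, 14->7, 3->2, 19->10
Step 2: d_i = R_x(i) - R_y(i); compute d_i^2.
  (7-9)^2=4, (9-3)^2=36, (4-8)^2=16, (2-5)^2=9, (8-4)^2=16, (3-1)^2=4, (10-6)^2=16, (5-7)^2=4, (1-2)^2=1, (6-10)^2=16
sum(d^2) = 122.
Step 3: rho = 1 - 6*122 / (10*(10^2 - 1)) = 1 - 732/990 = 0.260606.
Step 4: Under H0, t = rho * sqrt((n-2)/(1-rho^2)) = 0.7635 ~ t(8).
Step 5: Two-sided p-value from the t-distribution with 8 df = 0.467089.
Step 6: alpha = 0.1. fail to reject H0.

rho = 0.2606, p = 0.467089, fail to reject H0 at alpha = 0.1.


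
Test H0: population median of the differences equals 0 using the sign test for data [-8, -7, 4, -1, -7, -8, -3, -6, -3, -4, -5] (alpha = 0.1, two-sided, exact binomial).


Step 1: Discard zero differences. Original n = 11; n_eff = number of nonzero differences = 11.
Nonzero differences (with sign): -8, -7, +4, -1, -7, -8, -3, -6, -3, -4, -5
Step 2: Count signs: positive = 1, negative = 10.
Step 3: Under H0: P(positive) = 0.5, so the number of positives S ~ Bin(11, 0.5).
Step 4: Two-sided exact p-value = sum of Bin(11,0.5) probabilities at or below the observed probability = 0.011719.
Step 5: alpha = 0.1. reject H0.

n_eff = 11, pos = 1, neg = 10, p = 0.011719, reject H0.


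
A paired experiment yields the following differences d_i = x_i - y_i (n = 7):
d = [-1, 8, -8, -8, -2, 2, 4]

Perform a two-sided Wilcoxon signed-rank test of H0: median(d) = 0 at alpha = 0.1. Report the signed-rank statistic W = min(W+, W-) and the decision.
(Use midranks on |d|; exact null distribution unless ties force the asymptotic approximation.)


Step 1: Drop any zero differences (none here) and take |d_i|.
|d| = [1, 8, 8, 8, 2, 2, 4]
Step 2: Midrank |d_i| (ties get averaged ranks).
ranks: |1|->1, |8|->6, |8|->6, |8|->6, |2|->2.5, |2|->2.5, |4|->4
Step 3: Attach original signs; sum ranks with positive sign and with negative sign.
W+ = 6 + 2.5 + 4 = 12.5
W- = 1 + 6 + 6 + 2.5 = 15.5
(Check: W+ + W- = 28 should equal n(n+1)/2 = 28.)
Step 4: Test statistic W = min(W+, W-) = 12.5.
Step 5: Ties in |d|, so use the tie-corrected normal approximation.
        E[W] = n(n+1)/4 = 7*8/4 = 14.
        Tie groups: |d|=2 (t=2), |d|=8 (t=3); sum(t^3 - t) = 30.
        Var[W] = n(n+1)(2n+1)/24 - sum(t^3-t)/48 = 840/24 - 30/48 = 34.375.
        z = (W - E[W]) / sqrt(Var[W]) = (12.5 - 14) / 5.8630 = -0.2558.
        Two-sided p = 2*Phi(z) = 0.798074.
Step 6: alpha = 0.1. fail to reject H0.

W+ = 12.5, W- = 15.5, W = min = 12.5, p = 0.798074, fail to reject H0.


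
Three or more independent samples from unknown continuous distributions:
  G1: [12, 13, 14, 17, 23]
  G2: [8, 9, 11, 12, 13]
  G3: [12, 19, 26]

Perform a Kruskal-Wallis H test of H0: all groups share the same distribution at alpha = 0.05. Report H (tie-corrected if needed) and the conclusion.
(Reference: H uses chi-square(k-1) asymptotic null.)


Step 1: Combine all N = 13 observations and assign midranks.
sorted (value, group, rank): (8,G2,1), (9,G2,2), (11,G2,3), (12,G1,5), (12,G2,5), (12,G3,5), (13,G1,7.5), (13,G2,7.5), (14,G1,9), (17,G1,10), (19,G3,11), (23,G1,12), (26,G3,13)
Step 2: Sum ranks within each group.
R_1 = 43.5 (n_1 = 5)
R_2 = 18.5 (n_2 = 5)
R_3 = 29 (n_3 = 3)
Step 3: H = 12/(N(N+1)) * sum(R_i^2/n_i) - 3(N+1)
     = 12/(13*14) * (43.5^2/5 + 18.5^2/5 + 29^2/3) - 3*14
     = 0.065934 * 727.233 - 42
     = 5.949451.
Step 4: Ties present; correction factor C = 1 - 30/(13^3 - 13) = 0.986264. Corrected H = 5.949451 / 0.986264 = 6.032312.
Step 5: Under H0, H ~ chi^2(2); p-value = 0.048989.
Step 6: alpha = 0.05. reject H0.

H = 6.0323, df = 2, p = 0.048989, reject H0.


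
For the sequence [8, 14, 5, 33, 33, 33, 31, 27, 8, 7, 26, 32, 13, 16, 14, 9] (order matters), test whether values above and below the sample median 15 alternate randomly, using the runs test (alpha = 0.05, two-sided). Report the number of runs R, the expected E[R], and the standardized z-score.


Step 1: Compute median = 15; label A = above, B = below.
Labels in order: BBBAAAAABBAABABB  (n_A = 8, n_B = 8)
Step 2: Count runs R = 7.
Step 3: Under H0 (random ordering), E[R] = 2*n_A*n_B/(n_A+n_B) + 1 = 2*8*8/16 + 1 = 9.0000.
        Var[R] = 2*n_A*n_B*(2*n_A*n_B - n_A - n_B) / ((n_A+n_B)^2 * (n_A+n_B-1)) = 14336/3840 = 3.7333.
        SD[R] = 1.9322.
Step 4: Continuity-corrected z = (R + 0.5 - E[R]) / SD[R] = (7 + 0.5 - 9.0000) / 1.9322 = -0.7763.
Step 5: Two-sided p-value via normal approximation = 2*(1 - Phi(|z|)) = 0.437558.
Step 6: alpha = 0.05. fail to reject H0.

R = 7, z = -0.7763, p = 0.437558, fail to reject H0.


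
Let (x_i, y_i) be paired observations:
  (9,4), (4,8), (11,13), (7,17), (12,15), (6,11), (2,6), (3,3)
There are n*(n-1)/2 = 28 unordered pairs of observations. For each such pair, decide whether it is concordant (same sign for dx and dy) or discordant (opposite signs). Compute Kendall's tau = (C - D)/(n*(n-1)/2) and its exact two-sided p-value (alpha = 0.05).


Step 1: Enumerate the 28 unordered pairs (i,j) with i<j and classify each by sign(x_j-x_i) * sign(y_j-y_i).
  (1,2):dx=-5,dy=+4->D; (1,3):dx=+2,dy=+9->C; (1,4):dx=-2,dy=+13->D; (1,5):dx=+3,dy=+11->C
  (1,6):dx=-3,dy=+7->D; (1,7):dx=-7,dy=+2->D; (1,8):dx=-6,dy=-1->C; (2,3):dx=+7,dy=+5->C
  (2,4):dx=+3,dy=+9->C; (2,5):dx=+8,dy=+7->C; (2,6):dx=+2,dy=+3->C; (2,7):dx=-2,dy=-2->C
  (2,8):dx=-1,dy=-5->C; (3,4):dx=-4,dy=+4->D; (3,5):dx=+1,dy=+2->C; (3,6):dx=-5,dy=-2->C
  (3,7):dx=-9,dy=-7->C; (3,8):dx=-8,dy=-10->C; (4,5):dx=+5,dy=-2->D; (4,6):dx=-1,dy=-6->C
  (4,7):dx=-5,dy=-11->C; (4,8):dx=-4,dy=-14->C; (5,6):dx=-6,dy=-4->C; (5,7):dx=-10,dy=-9->C
  (5,8):dx=-9,dy=-12->C; (6,7):dx=-4,dy=-5->C; (6,8):dx=-3,dy=-8->C; (7,8):dx=+1,dy=-3->D
Step 2: C = 21, D = 7, total pairs = 28.
Step 3: tau = (C - D)/(n(n-1)/2) = (21 - 7)/28 = 0.500000.
Step 4: Exact two-sided p-value (enumerate n! = 40320 permutations of y under H0): p = 0.108681.
Step 5: alpha = 0.05. fail to reject H0.

tau_b = 0.5000 (C=21, D=7), p = 0.108681, fail to reject H0.


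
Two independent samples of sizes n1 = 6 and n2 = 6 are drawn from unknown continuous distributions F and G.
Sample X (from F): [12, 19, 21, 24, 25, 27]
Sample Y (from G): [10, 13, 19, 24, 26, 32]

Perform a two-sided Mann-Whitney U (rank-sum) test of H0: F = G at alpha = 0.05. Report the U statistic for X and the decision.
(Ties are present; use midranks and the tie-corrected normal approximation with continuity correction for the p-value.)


Step 1: Combine and sort all 12 observations; assign midranks.
sorted (value, group): (10,Y), (12,X), (13,Y), (19,X), (19,Y), (21,X), (24,X), (24,Y), (25,X), (26,Y), (27,X), (32,Y)
ranks: 10->1, 12->2, 13->3, 19->4.5, 19->4.5, 21->6, 24->7.5, 24->7.5, 25->9, 26->10, 27->11, 32->12
Step 2: Rank sum for X: R1 = 2 + 4.5 + 6 + 7.5 + 9 + 11 = 40.
Step 3: U_X = R1 - n1(n1+1)/2 = 40 - 6*7/2 = 40 - 21 = 19.
       U_Y = n1*n2 - U_X = 36 - 19 = 17.
Step 4: Ties are present, so use the tie-corrected normal approximation (with continuity correction) for the p-value.
Step 5: p-value = 0.935962; compare to alpha = 0.05. fail to reject H0.

U_X = 19, p = 0.935962, fail to reject H0 at alpha = 0.05.


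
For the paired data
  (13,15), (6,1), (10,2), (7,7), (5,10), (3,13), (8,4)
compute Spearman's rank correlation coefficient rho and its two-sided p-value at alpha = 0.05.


Step 1: Rank x and y separately (midranks; no ties here).
rank(x): 13->7, 6->3, 10->6, 7->4, 5->2, 3->1, 8->5
rank(y): 15->7, 1->1, 2->2, 7->4, 10->5, 13->6, 4->3
Step 2: d_i = R_x(i) - R_y(i); compute d_i^2.
  (7-7)^2=0, (3-1)^2=4, (6-2)^2=16, (4-4)^2=0, (2-5)^2=9, (1-6)^2=25, (5-3)^2=4
sum(d^2) = 58.
Step 3: rho = 1 - 6*58 / (7*(7^2 - 1)) = 1 - 348/336 = -0.035714.
Step 4: Under H0, t = rho * sqrt((n-2)/(1-rho^2)) = -0.0799 ~ t(5).
Step 5: Two-sided p-value from the t-distribution with 5 df = 0.939408.
Step 6: alpha = 0.05. fail to reject H0.

rho = -0.0357, p = 0.939408, fail to reject H0 at alpha = 0.05.


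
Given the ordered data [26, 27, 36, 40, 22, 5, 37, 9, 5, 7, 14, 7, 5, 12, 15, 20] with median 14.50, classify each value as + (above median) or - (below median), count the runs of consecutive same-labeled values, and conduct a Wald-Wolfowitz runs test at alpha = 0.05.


Step 1: Compute median = 14.50; label A = above, B = below.
Labels in order: AAAAABABBBBBBBAA  (n_A = 8, n_B = 8)
Step 2: Count runs R = 5.
Step 3: Under H0 (random ordering), E[R] = 2*n_A*n_B/(n_A+n_B) + 1 = 2*8*8/16 + 1 = 9.0000.
        Var[R] = 2*n_A*n_B*(2*n_A*n_B - n_A - n_B) / ((n_A+n_B)^2 * (n_A+n_B-1)) = 14336/3840 = 3.7333.
        SD[R] = 1.9322.
Step 4: Continuity-corrected z = (R + 0.5 - E[R]) / SD[R] = (5 + 0.5 - 9.0000) / 1.9322 = -1.8114.
Step 5: Two-sided p-value via normal approximation = 2*(1 - Phi(|z|)) = 0.070076.
Step 6: alpha = 0.05. fail to reject H0.

R = 5, z = -1.8114, p = 0.070076, fail to reject H0.


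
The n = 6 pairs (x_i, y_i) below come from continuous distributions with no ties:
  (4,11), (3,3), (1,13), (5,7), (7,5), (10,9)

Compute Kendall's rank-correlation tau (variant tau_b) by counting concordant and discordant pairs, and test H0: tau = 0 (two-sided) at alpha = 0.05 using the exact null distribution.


Step 1: Enumerate the 15 unordered pairs (i,j) with i<j and classify each by sign(x_j-x_i) * sign(y_j-y_i).
  (1,2):dx=-1,dy=-8->C; (1,3):dx=-3,dy=+2->D; (1,4):dx=+1,dy=-4->D; (1,5):dx=+3,dy=-6->D
  (1,6):dx=+6,dy=-2->D; (2,3):dx=-2,dy=+10->D; (2,4):dx=+2,dy=+4->C; (2,5):dx=+4,dy=+2->C
  (2,6):dx=+7,dy=+6->C; (3,4):dx=+4,dy=-6->D; (3,5):dx=+6,dy=-8->D; (3,6):dx=+9,dy=-4->D
  (4,5):dx=+2,dy=-2->D; (4,6):dx=+5,dy=+2->C; (5,6):dx=+3,dy=+4->C
Step 2: C = 6, D = 9, total pairs = 15.
Step 3: tau = (C - D)/(n(n-1)/2) = (6 - 9)/15 = -0.200000.
Step 4: Exact two-sided p-value (enumerate n! = 720 permutations of y under H0): p = 0.719444.
Step 5: alpha = 0.05. fail to reject H0.

tau_b = -0.2000 (C=6, D=9), p = 0.719444, fail to reject H0.


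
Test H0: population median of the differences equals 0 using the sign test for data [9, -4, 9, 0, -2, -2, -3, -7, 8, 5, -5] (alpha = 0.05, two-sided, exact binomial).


Step 1: Discard zero differences. Original n = 11; n_eff = number of nonzero differences = 10.
Nonzero differences (with sign): +9, -4, +9, -2, -2, -3, -7, +8, +5, -5
Step 2: Count signs: positive = 4, negative = 6.
Step 3: Under H0: P(positive) = 0.5, so the number of positives S ~ Bin(10, 0.5).
Step 4: Two-sided exact p-value = sum of Bin(10,0.5) probabilities at or below the observed probability = 0.753906.
Step 5: alpha = 0.05. fail to reject H0.

n_eff = 10, pos = 4, neg = 6, p = 0.753906, fail to reject H0.


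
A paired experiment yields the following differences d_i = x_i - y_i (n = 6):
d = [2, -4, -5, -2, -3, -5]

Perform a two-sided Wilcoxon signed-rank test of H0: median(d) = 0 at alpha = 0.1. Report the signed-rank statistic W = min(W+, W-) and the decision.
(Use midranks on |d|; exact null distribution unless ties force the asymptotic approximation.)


Step 1: Drop any zero differences (none here) and take |d_i|.
|d| = [2, 4, 5, 2, 3, 5]
Step 2: Midrank |d_i| (ties get averaged ranks).
ranks: |2|->1.5, |4|->4, |5|->5.5, |2|->1.5, |3|->3, |5|->5.5
Step 3: Attach original signs; sum ranks with positive sign and with negative sign.
W+ = 1.5 = 1.5
W- = 4 + 5.5 + 1.5 + 3 + 5.5 = 19.5
(Check: W+ + W- = 21 should equal n(n+1)/2 = 21.)
Step 4: Test statistic W = min(W+, W-) = 1.5.
Step 5: Ties in |d|, so use the tie-corrected normal approximation.
        E[W] = n(n+1)/4 = 6*7/4 = 10.5.
        Tie groups: |d|=2 (t=2), |d|=5 (t=2); sum(t^3 - t) = 12.
        Var[W] = n(n+1)(2n+1)/24 - sum(t^3-t)/48 = 546/24 - 12/48 = 22.5.
        z = (W - E[W]) / sqrt(Var[W]) = (1.5 - 10.5) / 4.7434 = -1.8974.
        Two-sided p = 2*Phi(z) = 0.057780.
Step 6: alpha = 0.1. reject H0.

W+ = 1.5, W- = 19.5, W = min = 1.5, p = 0.057780, reject H0.


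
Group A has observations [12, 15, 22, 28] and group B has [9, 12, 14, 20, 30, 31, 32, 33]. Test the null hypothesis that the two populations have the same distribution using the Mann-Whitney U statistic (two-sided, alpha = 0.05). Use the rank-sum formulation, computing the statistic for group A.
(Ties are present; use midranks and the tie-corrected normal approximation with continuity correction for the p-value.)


Step 1: Combine and sort all 12 observations; assign midranks.
sorted (value, group): (9,Y), (12,X), (12,Y), (14,Y), (15,X), (20,Y), (22,X), (28,X), (30,Y), (31,Y), (32,Y), (33,Y)
ranks: 9->1, 12->2.5, 12->2.5, 14->4, 15->5, 20->6, 22->7, 28->8, 30->9, 31->10, 32->11, 33->12
Step 2: Rank sum for X: R1 = 2.5 + 5 + 7 + 8 = 22.5.
Step 3: U_X = R1 - n1(n1+1)/2 = 22.5 - 4*5/2 = 22.5 - 10 = 12.5.
       U_Y = n1*n2 - U_X = 32 - 12.5 = 19.5.
Step 4: Ties are present, so use the tie-corrected normal approximation (with continuity correction) for the p-value.
Step 5: p-value = 0.609759; compare to alpha = 0.05. fail to reject H0.

U_X = 12.5, p = 0.609759, fail to reject H0 at alpha = 0.05.


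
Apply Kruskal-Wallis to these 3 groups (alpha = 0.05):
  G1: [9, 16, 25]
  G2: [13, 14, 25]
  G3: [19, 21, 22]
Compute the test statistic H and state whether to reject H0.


Step 1: Combine all N = 9 observations and assign midranks.
sorted (value, group, rank): (9,G1,1), (13,G2,2), (14,G2,3), (16,G1,4), (19,G3,5), (21,G3,6), (22,G3,7), (25,G1,8.5), (25,G2,8.5)
Step 2: Sum ranks within each group.
R_1 = 13.5 (n_1 = 3)
R_2 = 13.5 (n_2 = 3)
R_3 = 18 (n_3 = 3)
Step 3: H = 12/(N(N+1)) * sum(R_i^2/n_i) - 3(N+1)
     = 12/(9*10) * (13.5^2/3 + 13.5^2/3 + 18^2/3) - 3*10
     = 0.133333 * 229.5 - 30
     = 0.600000.
Step 4: Ties present; correction factor C = 1 - 6/(9^3 - 9) = 0.991667. Corrected H = 0.600000 / 0.991667 = 0.605042.
Step 5: Under H0, H ~ chi^2(2); p-value = 0.738953.
Step 6: alpha = 0.05. fail to reject H0.

H = 0.6050, df = 2, p = 0.738953, fail to reject H0.


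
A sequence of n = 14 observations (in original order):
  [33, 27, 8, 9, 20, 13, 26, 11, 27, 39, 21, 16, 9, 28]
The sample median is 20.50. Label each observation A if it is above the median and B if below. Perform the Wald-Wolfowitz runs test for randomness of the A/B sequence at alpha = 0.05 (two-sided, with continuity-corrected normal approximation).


Step 1: Compute median = 20.50; label A = above, B = below.
Labels in order: AABBBBABAAABBA  (n_A = 7, n_B = 7)
Step 2: Count runs R = 7.
Step 3: Under H0 (random ordering), E[R] = 2*n_A*n_B/(n_A+n_B) + 1 = 2*7*7/14 + 1 = 8.0000.
        Var[R] = 2*n_A*n_B*(2*n_A*n_B - n_A - n_B) / ((n_A+n_B)^2 * (n_A+n_B-1)) = 8232/2548 = 3.2308.
        SD[R] = 1.7974.
Step 4: Continuity-corrected z = (R + 0.5 - E[R]) / SD[R] = (7 + 0.5 - 8.0000) / 1.7974 = -0.2782.
Step 5: Two-sided p-value via normal approximation = 2*(1 - Phi(|z|)) = 0.780879.
Step 6: alpha = 0.05. fail to reject H0.

R = 7, z = -0.2782, p = 0.780879, fail to reject H0.


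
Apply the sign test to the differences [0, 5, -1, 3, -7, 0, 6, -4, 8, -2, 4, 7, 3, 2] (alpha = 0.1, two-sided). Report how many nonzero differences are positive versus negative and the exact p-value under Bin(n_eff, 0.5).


Step 1: Discard zero differences. Original n = 14; n_eff = number of nonzero differences = 12.
Nonzero differences (with sign): +5, -1, +3, -7, +6, -4, +8, -2, +4, +7, +3, +2
Step 2: Count signs: positive = 8, negative = 4.
Step 3: Under H0: P(positive) = 0.5, so the number of positives S ~ Bin(12, 0.5).
Step 4: Two-sided exact p-value = sum of Bin(12,0.5) probabilities at or below the observed probability = 0.387695.
Step 5: alpha = 0.1. fail to reject H0.

n_eff = 12, pos = 8, neg = 4, p = 0.387695, fail to reject H0.


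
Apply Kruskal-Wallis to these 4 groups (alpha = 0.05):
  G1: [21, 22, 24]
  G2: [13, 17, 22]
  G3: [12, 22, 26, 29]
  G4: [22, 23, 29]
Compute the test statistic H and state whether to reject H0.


Step 1: Combine all N = 13 observations and assign midranks.
sorted (value, group, rank): (12,G3,1), (13,G2,2), (17,G2,3), (21,G1,4), (22,G1,6.5), (22,G2,6.5), (22,G3,6.5), (22,G4,6.5), (23,G4,9), (24,G1,10), (26,G3,11), (29,G3,12.5), (29,G4,12.5)
Step 2: Sum ranks within each group.
R_1 = 20.5 (n_1 = 3)
R_2 = 11.5 (n_2 = 3)
R_3 = 31 (n_3 = 4)
R_4 = 28 (n_4 = 3)
Step 3: H = 12/(N(N+1)) * sum(R_i^2/n_i) - 3(N+1)
     = 12/(13*14) * (20.5^2/3 + 11.5^2/3 + 31^2/4 + 28^2/3) - 3*14
     = 0.065934 * 685.75 - 42
     = 3.214286.
Step 4: Ties present; correction factor C = 1 - 66/(13^3 - 13) = 0.969780. Corrected H = 3.214286 / 0.969780 = 3.314448.
Step 5: Under H0, H ~ chi^2(3); p-value = 0.345637.
Step 6: alpha = 0.05. fail to reject H0.

H = 3.3144, df = 3, p = 0.345637, fail to reject H0.


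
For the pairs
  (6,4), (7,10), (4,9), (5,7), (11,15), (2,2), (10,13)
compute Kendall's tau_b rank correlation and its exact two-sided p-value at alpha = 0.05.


Step 1: Enumerate the 21 unordered pairs (i,j) with i<j and classify each by sign(x_j-x_i) * sign(y_j-y_i).
  (1,2):dx=+1,dy=+6->C; (1,3):dx=-2,dy=+5->D; (1,4):dx=-1,dy=+3->D; (1,5):dx=+5,dy=+11->C
  (1,6):dx=-4,dy=-2->C; (1,7):dx=+4,dy=+9->C; (2,3):dx=-3,dy=-1->C; (2,4):dx=-2,dy=-3->C
  (2,5):dx=+4,dy=+5->C; (2,6):dx=-5,dy=-8->C; (2,7):dx=+3,dy=+3->C; (3,4):dx=+1,dy=-2->D
  (3,5):dx=+7,dy=+6->C; (3,6):dx=-2,dy=-7->C; (3,7):dx=+6,dy=+4->C; (4,5):dx=+6,dy=+8->C
  (4,6):dx=-3,dy=-5->C; (4,7):dx=+5,dy=+6->C; (5,6):dx=-9,dy=-13->C; (5,7):dx=-1,dy=-2->C
  (6,7):dx=+8,dy=+11->C
Step 2: C = 18, D = 3, total pairs = 21.
Step 3: tau = (C - D)/(n(n-1)/2) = (18 - 3)/21 = 0.714286.
Step 4: Exact two-sided p-value (enumerate n! = 5040 permutations of y under H0): p = 0.030159.
Step 5: alpha = 0.05. reject H0.

tau_b = 0.7143 (C=18, D=3), p = 0.030159, reject H0.


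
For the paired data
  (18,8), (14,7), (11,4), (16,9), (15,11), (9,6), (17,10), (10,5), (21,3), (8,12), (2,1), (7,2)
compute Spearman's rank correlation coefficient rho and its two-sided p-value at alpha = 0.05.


Step 1: Rank x and y separately (midranks; no ties here).
rank(x): 18->11, 14->7, 11->6, 16->9, 15->8, 9->4, 17->10, 10->5, 21->12, 8->3, 2->1, 7->2
rank(y): 8->8, 7->7, 4->4, 9->9, 11->11, 6->6, 10->10, 5->5, 3->3, 12->12, 1->1, 2->2
Step 2: d_i = R_x(i) - R_y(i); compute d_i^2.
  (11-8)^2=9, (7-7)^2=0, (6-4)^2=4, (9-9)^2=0, (8-11)^2=9, (4-6)^2=4, (10-10)^2=0, (5-5)^2=0, (12-3)^2=81, (3-12)^2=81, (1-1)^2=0, (2-2)^2=0
sum(d^2) = 188.
Step 3: rho = 1 - 6*188 / (12*(12^2 - 1)) = 1 - 1128/1716 = 0.342657.
Step 4: Under H0, t = rho * sqrt((n-2)/(1-rho^2)) = 1.1534 ~ t(10).
Step 5: Two-sided p-value from the t-distribution with 10 df = 0.275567.
Step 6: alpha = 0.05. fail to reject H0.

rho = 0.3427, p = 0.275567, fail to reject H0 at alpha = 0.05.


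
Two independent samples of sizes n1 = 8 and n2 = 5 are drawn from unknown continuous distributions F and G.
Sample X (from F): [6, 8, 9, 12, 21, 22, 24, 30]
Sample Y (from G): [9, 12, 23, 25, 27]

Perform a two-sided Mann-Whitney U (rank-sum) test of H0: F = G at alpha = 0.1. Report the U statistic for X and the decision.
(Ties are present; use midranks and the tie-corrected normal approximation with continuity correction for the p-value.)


Step 1: Combine and sort all 13 observations; assign midranks.
sorted (value, group): (6,X), (8,X), (9,X), (9,Y), (12,X), (12,Y), (21,X), (22,X), (23,Y), (24,X), (25,Y), (27,Y), (30,X)
ranks: 6->1, 8->2, 9->3.5, 9->3.5, 12->5.5, 12->5.5, 21->7, 22->8, 23->9, 24->10, 25->11, 27->12, 30->13
Step 2: Rank sum for X: R1 = 1 + 2 + 3.5 + 5.5 + 7 + 8 + 10 + 13 = 50.
Step 3: U_X = R1 - n1(n1+1)/2 = 50 - 8*9/2 = 50 - 36 = 14.
       U_Y = n1*n2 - U_X = 40 - 14 = 26.
Step 4: Ties are present, so use the tie-corrected normal approximation (with continuity correction) for the p-value.
Step 5: p-value = 0.419471; compare to alpha = 0.1. fail to reject H0.

U_X = 14, p = 0.419471, fail to reject H0 at alpha = 0.1.


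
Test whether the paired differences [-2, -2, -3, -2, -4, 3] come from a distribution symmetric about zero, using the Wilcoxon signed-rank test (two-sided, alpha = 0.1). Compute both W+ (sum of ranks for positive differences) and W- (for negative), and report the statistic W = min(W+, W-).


Step 1: Drop any zero differences (none here) and take |d_i|.
|d| = [2, 2, 3, 2, 4, 3]
Step 2: Midrank |d_i| (ties get averaged ranks).
ranks: |2|->2, |2|->2, |3|->4.5, |2|->2, |4|->6, |3|->4.5
Step 3: Attach original signs; sum ranks with positive sign and with negative sign.
W+ = 4.5 = 4.5
W- = 2 + 2 + 4.5 + 2 + 6 = 16.5
(Check: W+ + W- = 21 should equal n(n+1)/2 = 21.)
Step 4: Test statistic W = min(W+, W-) = 4.5.
Step 5: Ties in |d|, so use the tie-corrected normal approximation.
        E[W] = n(n+1)/4 = 6*7/4 = 10.5.
        Tie groups: |d|=2 (t=3), |d|=3 (t=2); sum(t^3 - t) = 30.
        Var[W] = n(n+1)(2n+1)/24 - sum(t^3-t)/48 = 546/24 - 30/48 = 22.125.
        z = (W - E[W]) / sqrt(Var[W]) = (4.5 - 10.5) / 4.7037 = -1.2756.
        Two-sided p = 2*Phi(z) = 0.202102.
Step 6: alpha = 0.1. fail to reject H0.

W+ = 4.5, W- = 16.5, W = min = 4.5, p = 0.202102, fail to reject H0.


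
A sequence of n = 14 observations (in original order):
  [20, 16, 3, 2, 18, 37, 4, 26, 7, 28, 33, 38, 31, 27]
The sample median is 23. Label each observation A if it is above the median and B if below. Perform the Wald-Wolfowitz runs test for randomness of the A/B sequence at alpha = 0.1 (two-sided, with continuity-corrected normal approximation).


Step 1: Compute median = 23; label A = above, B = below.
Labels in order: BBBBBABABAAAAA  (n_A = 7, n_B = 7)
Step 2: Count runs R = 6.
Step 3: Under H0 (random ordering), E[R] = 2*n_A*n_B/(n_A+n_B) + 1 = 2*7*7/14 + 1 = 8.0000.
        Var[R] = 2*n_A*n_B*(2*n_A*n_B - n_A - n_B) / ((n_A+n_B)^2 * (n_A+n_B-1)) = 8232/2548 = 3.2308.
        SD[R] = 1.7974.
Step 4: Continuity-corrected z = (R + 0.5 - E[R]) / SD[R] = (6 + 0.5 - 8.0000) / 1.7974 = -0.8345.
Step 5: Two-sided p-value via normal approximation = 2*(1 - Phi(|z|)) = 0.403986.
Step 6: alpha = 0.1. fail to reject H0.

R = 6, z = -0.8345, p = 0.403986, fail to reject H0.


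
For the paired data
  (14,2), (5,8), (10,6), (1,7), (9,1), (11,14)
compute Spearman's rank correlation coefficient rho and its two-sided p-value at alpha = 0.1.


Step 1: Rank x and y separately (midranks; no ties here).
rank(x): 14->6, 5->2, 10->4, 1->1, 9->3, 11->5
rank(y): 2->2, 8->5, 6->3, 7->4, 1->1, 14->6
Step 2: d_i = R_x(i) - R_y(i); compute d_i^2.
  (6-2)^2=16, (2-5)^2=9, (4-3)^2=1, (1-4)^2=9, (3-1)^2=4, (5-6)^2=1
sum(d^2) = 40.
Step 3: rho = 1 - 6*40 / (6*(6^2 - 1)) = 1 - 240/210 = -0.142857.
Step 4: Under H0, t = rho * sqrt((n-2)/(1-rho^2)) = -0.2887 ~ t(4).
Step 5: Two-sided p-value from the t-distribution with 4 df = 0.787172.
Step 6: alpha = 0.1. fail to reject H0.

rho = -0.1429, p = 0.787172, fail to reject H0 at alpha = 0.1.
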